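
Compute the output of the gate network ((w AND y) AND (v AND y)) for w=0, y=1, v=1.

Substituting: ((0 AND 1) AND (1 AND 1))
= 0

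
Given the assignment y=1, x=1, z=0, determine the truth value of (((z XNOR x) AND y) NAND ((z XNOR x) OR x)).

Substituting: (((0 XNOR 1) AND 1) NAND ((0 XNOR 1) OR 1))
= 1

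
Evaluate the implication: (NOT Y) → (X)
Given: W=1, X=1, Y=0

Antecedent (NOT Y) = 1; consequent (X) = 1.
1 → 1 = 1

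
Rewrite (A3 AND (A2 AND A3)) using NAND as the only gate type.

((A3 NAND ((A2 NAND A3) NAND (A2 NAND A3))) NAND (A3 NAND ((A2 NAND A3) NAND (A2 NAND A3))))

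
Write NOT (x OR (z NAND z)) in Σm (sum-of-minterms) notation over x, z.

Σm(1) = (NOT x AND z)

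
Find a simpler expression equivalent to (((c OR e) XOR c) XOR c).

By XOR self-cancellation ((E XOR v) XOR v = E):
= (c OR e)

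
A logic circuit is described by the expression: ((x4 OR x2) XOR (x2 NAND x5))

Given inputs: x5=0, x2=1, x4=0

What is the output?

Substituting: ((0 OR 1) XOR (1 NAND 0))
= 0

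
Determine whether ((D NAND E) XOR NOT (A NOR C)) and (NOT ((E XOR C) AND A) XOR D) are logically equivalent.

No. Counterexample: with C=0, E=0, D=0, A=1, Expression 1 = 0 but Expression 2 = 1.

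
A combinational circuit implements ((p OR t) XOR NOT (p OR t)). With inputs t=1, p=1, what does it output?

Substituting: ((1 OR 1) XOR NOT (1 OR 1))
= 1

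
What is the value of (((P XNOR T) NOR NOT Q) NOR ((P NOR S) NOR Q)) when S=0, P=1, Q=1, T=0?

Substituting: (((1 XNOR 0) NOR NOT 1) NOR ((1 NOR 0) NOR 1))
= 0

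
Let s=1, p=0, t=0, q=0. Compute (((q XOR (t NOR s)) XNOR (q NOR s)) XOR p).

Substituting: (((0 XOR (0 NOR 1)) XNOR (0 NOR 1)) XOR 0)
= 1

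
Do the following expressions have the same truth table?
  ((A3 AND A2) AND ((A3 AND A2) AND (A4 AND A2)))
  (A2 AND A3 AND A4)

Yes, they are equivalent — the two output columns agree on all 8 assignments:
A2 | A3 | A4 | Expression 1 | Expression 2
------------------------------------------
0 | 0 | 0 | 0 | 0
0 | 0 | 1 | 0 | 0
0 | 1 | 0 | 0 | 0
0 | 1 | 1 | 0 | 0
1 | 0 | 0 | 0 | 0
1 | 0 | 1 | 0 | 0
1 | 1 | 0 | 0 | 0
1 | 1 | 1 | 1 | 1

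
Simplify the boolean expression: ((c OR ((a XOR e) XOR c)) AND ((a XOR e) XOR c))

By absorption (E AND (E OR v) = E):
= ((a XOR e) XOR c)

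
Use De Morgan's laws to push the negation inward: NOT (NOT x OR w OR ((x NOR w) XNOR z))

x AND NOT w AND NOT ((x NOR w) XNOR z)
De Morgan's: NOT(OR of terms) = AND of negations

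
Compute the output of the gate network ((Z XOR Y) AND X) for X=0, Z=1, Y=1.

Substituting: ((1 XOR 1) AND 0)
= 0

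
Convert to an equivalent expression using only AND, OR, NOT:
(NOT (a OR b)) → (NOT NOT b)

(a OR b) OR (NOT NOT b)
(Implication elimination: A → B = NOT A OR B)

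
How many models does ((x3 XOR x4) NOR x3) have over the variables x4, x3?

Satisfying assignments: (0,0)
Count: 1 out of 4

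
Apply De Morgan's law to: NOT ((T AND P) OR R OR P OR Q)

NOT (T AND P) AND NOT R AND NOT P AND NOT Q
De Morgan's: NOT(OR of terms) = AND of negations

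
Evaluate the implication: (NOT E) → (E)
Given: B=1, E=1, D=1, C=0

Antecedent (NOT E) = 0; consequent (E) = 1.
0 → 1 = 1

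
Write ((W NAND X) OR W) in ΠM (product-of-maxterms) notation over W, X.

ΠM() = TRUE (no maxterms)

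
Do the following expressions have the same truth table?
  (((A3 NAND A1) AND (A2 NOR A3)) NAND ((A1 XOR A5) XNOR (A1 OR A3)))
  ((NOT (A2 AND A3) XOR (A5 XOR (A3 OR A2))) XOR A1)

No. Counterexample: with A1=0, A3=0, A5=0, A2=0, Expression 1 = 0 but Expression 2 = 1.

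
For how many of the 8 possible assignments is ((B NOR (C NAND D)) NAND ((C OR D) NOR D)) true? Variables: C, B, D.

Satisfying assignments: (0,0,0), (0,0,1), (0,1,0), (0,1,1), (1,0,0), (1,0,1), (1,1,0), (1,1,1)
Count: 8 out of 8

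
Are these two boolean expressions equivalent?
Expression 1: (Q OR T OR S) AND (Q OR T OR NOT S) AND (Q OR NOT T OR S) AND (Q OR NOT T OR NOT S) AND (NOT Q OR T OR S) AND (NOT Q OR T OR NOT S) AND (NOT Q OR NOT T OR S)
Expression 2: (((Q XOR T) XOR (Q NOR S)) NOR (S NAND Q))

Yes, they are equivalent — the two output columns agree on all 8 assignments:
Q | T | S | Expression 1 | Expression 2
---------------------------------------
0 | 0 | 0 | 0 | 0
0 | 0 | 1 | 0 | 0
0 | 1 | 0 | 0 | 0
0 | 1 | 1 | 0 | 0
1 | 0 | 0 | 0 | 0
1 | 0 | 1 | 0 | 0
1 | 1 | 0 | 0 | 0
1 | 1 | 1 | 1 | 1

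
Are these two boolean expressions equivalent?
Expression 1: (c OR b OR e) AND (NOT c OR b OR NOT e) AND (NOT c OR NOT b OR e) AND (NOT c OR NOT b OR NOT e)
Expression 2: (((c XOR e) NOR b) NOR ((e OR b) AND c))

Yes, they are equivalent — the two output columns agree on all 8 assignments:
c | b | e | Expression 1 | Expression 2
---------------------------------------
0 | 0 | 0 | 0 | 0
0 | 0 | 1 | 1 | 1
0 | 1 | 0 | 1 | 1
0 | 1 | 1 | 1 | 1
1 | 0 | 0 | 1 | 1
1 | 0 | 1 | 0 | 0
1 | 1 | 0 | 0 | 0
1 | 1 | 1 | 0 | 0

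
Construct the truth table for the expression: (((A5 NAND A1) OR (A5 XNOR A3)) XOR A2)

A2 | A5 | A3 | A1 | Output
--------------------------
0 | 0 | 0 | 0 | 1
0 | 0 | 0 | 1 | 1
0 | 0 | 1 | 0 | 1
0 | 0 | 1 | 1 | 1
0 | 1 | 0 | 0 | 1
0 | 1 | 0 | 1 | 0
0 | 1 | 1 | 0 | 1
0 | 1 | 1 | 1 | 1
1 | 0 | 0 | 0 | 0
1 | 0 | 0 | 1 | 0
1 | 0 | 1 | 0 | 0
1 | 0 | 1 | 1 | 0
1 | 1 | 0 | 0 | 0
1 | 1 | 0 | 1 | 1
1 | 1 | 1 | 0 | 0
1 | 1 | 1 | 1 | 0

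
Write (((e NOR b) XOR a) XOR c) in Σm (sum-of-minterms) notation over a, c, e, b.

Σm(0, 5, 6, 7, 9, 10, 11, 12) = (NOT a AND NOT c AND NOT e AND NOT b) OR (NOT a AND c AND NOT e AND b) OR (NOT a AND c AND e AND NOT b) OR (NOT a AND c AND e AND b) OR (a AND NOT c AND NOT e AND b) OR (a AND NOT c AND e AND NOT b) OR (a AND NOT c AND e AND b) OR (a AND c AND NOT e AND NOT b)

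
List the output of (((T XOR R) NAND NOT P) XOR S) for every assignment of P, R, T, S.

P | R | T | S | Output
----------------------
0 | 0 | 0 | 0 | 1
0 | 0 | 0 | 1 | 0
0 | 0 | 1 | 0 | 0
0 | 0 | 1 | 1 | 1
0 | 1 | 0 | 0 | 0
0 | 1 | 0 | 1 | 1
0 | 1 | 1 | 0 | 1
0 | 1 | 1 | 1 | 0
1 | 0 | 0 | 0 | 1
1 | 0 | 0 | 1 | 0
1 | 0 | 1 | 0 | 1
1 | 0 | 1 | 1 | 0
1 | 1 | 0 | 0 | 1
1 | 1 | 0 | 1 | 0
1 | 1 | 1 | 0 | 1
1 | 1 | 1 | 1 | 0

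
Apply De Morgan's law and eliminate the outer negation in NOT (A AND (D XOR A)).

NOT A OR NOT (D XOR A)
De Morgan's: NOT(AND of terms) = OR of negations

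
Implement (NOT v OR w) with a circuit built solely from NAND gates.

(((v NAND v) NAND (v NAND v)) NAND (w NAND w))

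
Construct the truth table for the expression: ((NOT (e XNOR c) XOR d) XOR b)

e | c | d | b | Output
----------------------
0 | 0 | 0 | 0 | 0
0 | 0 | 0 | 1 | 1
0 | 0 | 1 | 0 | 1
0 | 0 | 1 | 1 | 0
0 | 1 | 0 | 0 | 1
0 | 1 | 0 | 1 | 0
0 | 1 | 1 | 0 | 0
0 | 1 | 1 | 1 | 1
1 | 0 | 0 | 0 | 1
1 | 0 | 0 | 1 | 0
1 | 0 | 1 | 0 | 0
1 | 0 | 1 | 1 | 1
1 | 1 | 0 | 0 | 0
1 | 1 | 0 | 1 | 1
1 | 1 | 1 | 0 | 1
1 | 1 | 1 | 1 | 0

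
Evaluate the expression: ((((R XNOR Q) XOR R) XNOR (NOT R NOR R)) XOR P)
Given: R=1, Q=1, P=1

Substituting: ((((1 XNOR 1) XOR 1) XNOR (NOT 1 NOR 1)) XOR 1)
= 0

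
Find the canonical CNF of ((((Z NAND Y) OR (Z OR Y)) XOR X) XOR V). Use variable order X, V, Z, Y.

(X OR NOT V OR Z OR Y) AND (X OR NOT V OR Z OR NOT Y) AND (X OR NOT V OR NOT Z OR Y) AND (X OR NOT V OR NOT Z OR NOT Y) AND (NOT X OR V OR Z OR Y) AND (NOT X OR V OR Z OR NOT Y) AND (NOT X OR V OR NOT Z OR Y) AND (NOT X OR V OR NOT Z OR NOT Y)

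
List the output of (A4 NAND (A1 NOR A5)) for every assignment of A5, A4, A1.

A5 | A4 | A1 | Output
---------------------
0 | 0 | 0 | 1
0 | 0 | 1 | 1
0 | 1 | 0 | 0
0 | 1 | 1 | 1
1 | 0 | 0 | 1
1 | 0 | 1 | 1
1 | 1 | 0 | 1
1 | 1 | 1 | 1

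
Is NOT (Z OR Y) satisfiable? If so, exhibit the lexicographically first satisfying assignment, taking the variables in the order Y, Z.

Y=0, Z=0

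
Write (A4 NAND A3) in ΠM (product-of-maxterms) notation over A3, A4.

ΠM(3) = (NOT A3 OR NOT A4)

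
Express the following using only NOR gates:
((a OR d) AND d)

((((a NOR d) NOR (a NOR d)) NOR ((a NOR d) NOR (a NOR d))) NOR (d NOR d))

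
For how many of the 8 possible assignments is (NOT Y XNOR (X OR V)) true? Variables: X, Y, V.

Satisfying assignments: (0,0,1), (0,1,0), (1,0,0), (1,0,1)
Count: 4 out of 8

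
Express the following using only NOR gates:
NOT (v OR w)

(((v NOR w) NOR (v NOR w)) NOR ((v NOR w) NOR (v NOR w)))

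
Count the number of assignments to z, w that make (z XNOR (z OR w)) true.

Satisfying assignments: (0,0), (1,0), (1,1)
Count: 3 out of 4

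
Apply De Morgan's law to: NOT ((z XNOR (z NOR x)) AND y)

NOT (z XNOR (z NOR x)) OR NOT y
De Morgan's: NOT(AND of terms) = OR of negations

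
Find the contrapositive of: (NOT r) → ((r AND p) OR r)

Contrapositive: NOT ((r AND p) OR r) → r
Note: A statement and its contrapositive are logically equivalent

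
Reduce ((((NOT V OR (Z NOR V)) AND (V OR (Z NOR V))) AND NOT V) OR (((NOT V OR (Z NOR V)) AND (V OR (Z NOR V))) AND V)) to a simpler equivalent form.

By distribution ((E AND v) OR (E AND NOT v) = E) then distribution ((E OR v) AND (E OR NOT v) = E):
= (Z NOR V)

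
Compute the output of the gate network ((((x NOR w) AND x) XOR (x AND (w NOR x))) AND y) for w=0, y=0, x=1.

Substituting: ((((1 NOR 0) AND 1) XOR (1 AND (0 NOR 1))) AND 0)
= 0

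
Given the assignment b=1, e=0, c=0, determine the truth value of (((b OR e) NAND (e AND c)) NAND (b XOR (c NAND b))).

Substituting: (((1 OR 0) NAND (0 AND 0)) NAND (1 XOR (0 NAND 1)))
= 1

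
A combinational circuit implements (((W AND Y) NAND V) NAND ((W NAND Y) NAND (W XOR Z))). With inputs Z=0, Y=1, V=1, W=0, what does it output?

Substituting: (((0 AND 1) NAND 1) NAND ((0 NAND 1) NAND (0 XOR 0)))
= 0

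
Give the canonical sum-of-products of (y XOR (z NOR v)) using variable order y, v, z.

Σm(0, 5, 6, 7) = (NOT y AND NOT v AND NOT z) OR (y AND NOT v AND z) OR (y AND v AND NOT z) OR (y AND v AND z)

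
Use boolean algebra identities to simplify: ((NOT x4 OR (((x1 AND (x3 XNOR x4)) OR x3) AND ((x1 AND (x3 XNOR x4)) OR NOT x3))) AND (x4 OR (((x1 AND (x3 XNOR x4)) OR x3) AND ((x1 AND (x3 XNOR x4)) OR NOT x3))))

By distribution ((E OR v) AND (E OR NOT v) = E) then distribution ((E OR v) AND (E OR NOT v) = E):
= (x1 AND (x3 XNOR x4))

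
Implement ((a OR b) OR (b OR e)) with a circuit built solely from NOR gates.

((((a NOR b) NOR (a NOR b)) NOR ((b NOR e) NOR (b NOR e))) NOR (((a NOR b) NOR (a NOR b)) NOR ((b NOR e) NOR (b NOR e))))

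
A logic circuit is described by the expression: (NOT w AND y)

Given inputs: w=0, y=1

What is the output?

Substituting: (NOT 0 AND 1)
= 1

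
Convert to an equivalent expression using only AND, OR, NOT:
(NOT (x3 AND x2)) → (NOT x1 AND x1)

(x3 AND x2) OR (NOT x1 AND x1)
(Implication elimination: A → B = NOT A OR B)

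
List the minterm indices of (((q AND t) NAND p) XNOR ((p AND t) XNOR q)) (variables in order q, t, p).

Σm(0, 1, 2) = (NOT q AND NOT t AND NOT p) OR (NOT q AND NOT t AND p) OR (NOT q AND t AND NOT p)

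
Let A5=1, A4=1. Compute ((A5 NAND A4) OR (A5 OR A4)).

Substituting: ((1 NAND 1) OR (1 OR 1))
= 1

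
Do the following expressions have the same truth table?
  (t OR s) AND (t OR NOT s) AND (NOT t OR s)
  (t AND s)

Yes, they are equivalent — the two output columns agree on all 4 assignments:
t | s | Expression 1 | Expression 2
-----------------------------------
0 | 0 | 0 | 0
0 | 1 | 0 | 0
1 | 0 | 0 | 0
1 | 1 | 1 | 1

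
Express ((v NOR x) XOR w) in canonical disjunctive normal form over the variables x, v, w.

(NOT x AND NOT v AND NOT w) OR (NOT x AND v AND w) OR (x AND NOT v AND w) OR (x AND v AND w)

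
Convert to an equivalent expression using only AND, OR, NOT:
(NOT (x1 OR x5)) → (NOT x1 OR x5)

(x1 OR x5) OR (NOT x1 OR x5)
(Implication elimination: A → B = NOT A OR B)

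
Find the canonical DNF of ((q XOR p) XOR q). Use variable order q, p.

(NOT q AND p) OR (q AND p)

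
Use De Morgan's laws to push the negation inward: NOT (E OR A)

NOT E AND NOT A
De Morgan's: NOT(OR of terms) = AND of negations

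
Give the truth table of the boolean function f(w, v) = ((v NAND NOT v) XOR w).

w | v | Output
--------------
0 | 0 | 1
0 | 1 | 1
1 | 0 | 0
1 | 1 | 0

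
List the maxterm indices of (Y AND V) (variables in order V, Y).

ΠM(0, 1, 2) = (V OR Y) AND (V OR NOT Y) AND (NOT V OR Y)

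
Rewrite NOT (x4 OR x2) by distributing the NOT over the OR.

NOT x4 AND NOT x2
De Morgan's: NOT(OR of terms) = AND of negations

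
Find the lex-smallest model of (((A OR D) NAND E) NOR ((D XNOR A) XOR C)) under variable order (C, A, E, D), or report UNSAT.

C=0, A=0, E=1, D=1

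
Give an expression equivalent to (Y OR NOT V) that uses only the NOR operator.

((Y NOR (V NOR V)) NOR (Y NOR (V NOR V)))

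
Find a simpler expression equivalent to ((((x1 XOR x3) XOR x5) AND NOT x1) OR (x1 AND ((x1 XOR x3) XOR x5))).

By distribution ((E AND v) OR (E AND NOT v) = E):
= ((x1 XOR x3) XOR x5)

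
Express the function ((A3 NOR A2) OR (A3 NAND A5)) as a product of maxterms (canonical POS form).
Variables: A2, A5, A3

ΠM(3, 7) = (A2 OR NOT A5 OR NOT A3) AND (NOT A2 OR NOT A5 OR NOT A3)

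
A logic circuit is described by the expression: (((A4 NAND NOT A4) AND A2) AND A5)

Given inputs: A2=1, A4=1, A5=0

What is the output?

Substituting: (((1 NAND NOT 1) AND 1) AND 0)
= 0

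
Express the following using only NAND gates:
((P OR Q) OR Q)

((((P NAND P) NAND (Q NAND Q)) NAND ((P NAND P) NAND (Q NAND Q))) NAND (Q NAND Q))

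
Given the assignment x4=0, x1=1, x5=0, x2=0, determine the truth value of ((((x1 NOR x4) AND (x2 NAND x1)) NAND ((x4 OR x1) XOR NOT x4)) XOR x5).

Substituting: ((((1 NOR 0) AND (0 NAND 1)) NAND ((0 OR 1) XOR NOT 0)) XOR 0)
= 1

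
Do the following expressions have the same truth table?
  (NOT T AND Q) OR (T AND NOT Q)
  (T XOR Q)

Yes, they are equivalent — the two output columns agree on all 4 assignments:
T | Q | Expression 1 | Expression 2
-----------------------------------
0 | 0 | 0 | 0
0 | 1 | 1 | 1
1 | 0 | 1 | 1
1 | 1 | 0 | 0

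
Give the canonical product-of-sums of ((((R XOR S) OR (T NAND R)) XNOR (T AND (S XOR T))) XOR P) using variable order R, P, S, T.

ΠM(0, 2, 3, 5, 8, 10, 13, 15) = (R OR P OR S OR T) AND (R OR P OR NOT S OR T) AND (R OR P OR NOT S OR NOT T) AND (R OR NOT P OR S OR NOT T) AND (NOT R OR P OR S OR T) AND (NOT R OR P OR NOT S OR T) AND (NOT R OR NOT P OR S OR NOT T) AND (NOT R OR NOT P OR NOT S OR NOT T)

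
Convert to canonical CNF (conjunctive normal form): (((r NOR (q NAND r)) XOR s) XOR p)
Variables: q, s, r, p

(q OR s OR r OR p) AND (q OR s OR NOT r OR p) AND (q OR NOT s OR r OR NOT p) AND (q OR NOT s OR NOT r OR NOT p) AND (NOT q OR s OR r OR p) AND (NOT q OR s OR NOT r OR p) AND (NOT q OR NOT s OR r OR NOT p) AND (NOT q OR NOT s OR NOT r OR NOT p)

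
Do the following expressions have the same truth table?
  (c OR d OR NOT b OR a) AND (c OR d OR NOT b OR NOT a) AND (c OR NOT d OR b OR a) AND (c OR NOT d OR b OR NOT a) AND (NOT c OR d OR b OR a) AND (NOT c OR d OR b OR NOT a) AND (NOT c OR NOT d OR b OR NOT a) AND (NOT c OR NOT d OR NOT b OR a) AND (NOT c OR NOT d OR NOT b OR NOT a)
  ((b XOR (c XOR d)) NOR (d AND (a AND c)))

Yes, they are equivalent — the two output columns agree on all 16 assignments:
c | d | b | a | Expression 1 | Expression 2
-------------------------------------------
0 | 0 | 0 | 0 | 1 | 1
0 | 0 | 0 | 1 | 1 | 1
0 | 0 | 1 | 0 | 0 | 0
0 | 0 | 1 | 1 | 0 | 0
0 | 1 | 0 | 0 | 0 | 0
0 | 1 | 0 | 1 | 0 | 0
0 | 1 | 1 | 0 | 1 | 1
0 | 1 | 1 | 1 | 1 | 1
1 | 0 | 0 | 0 | 0 | 0
1 | 0 | 0 | 1 | 0 | 0
1 | 0 | 1 | 0 | 1 | 1
1 | 0 | 1 | 1 | 1 | 1
1 | 1 | 0 | 0 | 1 | 1
1 | 1 | 0 | 1 | 0 | 0
1 | 1 | 1 | 0 | 0 | 0
1 | 1 | 1 | 1 | 0 | 0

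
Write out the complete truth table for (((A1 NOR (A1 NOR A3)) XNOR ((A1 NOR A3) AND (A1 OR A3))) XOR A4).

A4 | A3 | A1 | Output
---------------------
0 | 0 | 0 | 1
0 | 0 | 1 | 1
0 | 1 | 0 | 0
0 | 1 | 1 | 1
1 | 0 | 0 | 0
1 | 0 | 1 | 0
1 | 1 | 0 | 1
1 | 1 | 1 | 0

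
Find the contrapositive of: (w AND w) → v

Contrapositive: NOT v → NOT (w AND w)
Note: A statement and its contrapositive are logically equivalent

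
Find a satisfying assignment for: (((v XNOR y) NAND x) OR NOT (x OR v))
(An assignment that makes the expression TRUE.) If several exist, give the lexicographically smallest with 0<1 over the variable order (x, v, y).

x=0, v=0, y=0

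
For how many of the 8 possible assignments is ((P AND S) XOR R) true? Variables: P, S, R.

Satisfying assignments: (0,0,1), (0,1,1), (1,0,1), (1,1,0)
Count: 4 out of 8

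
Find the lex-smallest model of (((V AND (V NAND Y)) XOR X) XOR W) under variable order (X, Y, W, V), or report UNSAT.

X=0, Y=0, W=0, V=1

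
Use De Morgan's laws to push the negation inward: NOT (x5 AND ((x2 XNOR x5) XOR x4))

NOT x5 OR NOT ((x2 XNOR x5) XOR x4)
De Morgan's: NOT(AND of terms) = OR of negations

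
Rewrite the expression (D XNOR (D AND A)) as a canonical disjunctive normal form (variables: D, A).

(NOT D AND NOT A) OR (NOT D AND A) OR (D AND A)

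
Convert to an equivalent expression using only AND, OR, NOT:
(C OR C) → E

NOT (C OR C) OR E
(Implication elimination: A → B = NOT A OR B)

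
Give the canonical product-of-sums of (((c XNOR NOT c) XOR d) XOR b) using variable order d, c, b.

ΠM(0, 2, 5, 7) = (d OR c OR b) AND (d OR NOT c OR b) AND (NOT d OR c OR NOT b) AND (NOT d OR NOT c OR NOT b)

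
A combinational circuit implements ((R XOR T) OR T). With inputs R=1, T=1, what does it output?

Substituting: ((1 XOR 1) OR 1)
= 1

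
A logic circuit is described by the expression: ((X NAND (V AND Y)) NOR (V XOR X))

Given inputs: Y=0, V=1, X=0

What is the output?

Substituting: ((0 NAND (1 AND 0)) NOR (1 XOR 0))
= 0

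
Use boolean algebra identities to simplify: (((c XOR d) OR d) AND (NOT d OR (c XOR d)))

By distribution ((E OR v) AND (E OR NOT v) = E):
= (c XOR d)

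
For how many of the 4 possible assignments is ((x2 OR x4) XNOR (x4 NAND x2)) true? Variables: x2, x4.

Satisfying assignments: (0,1), (1,0)
Count: 2 out of 4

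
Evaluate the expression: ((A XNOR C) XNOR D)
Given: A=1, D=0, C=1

Substituting: ((1 XNOR 1) XNOR 0)
= 0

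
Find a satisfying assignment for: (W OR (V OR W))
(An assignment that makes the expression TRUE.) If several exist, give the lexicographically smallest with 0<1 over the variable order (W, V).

W=0, V=1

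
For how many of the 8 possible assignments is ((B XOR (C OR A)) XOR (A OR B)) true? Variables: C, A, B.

Satisfying assignments: (0,1,1), (1,0,0), (1,0,1), (1,1,1)
Count: 4 out of 8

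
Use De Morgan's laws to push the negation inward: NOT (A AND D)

NOT A OR NOT D
De Morgan's: NOT(AND of terms) = OR of negations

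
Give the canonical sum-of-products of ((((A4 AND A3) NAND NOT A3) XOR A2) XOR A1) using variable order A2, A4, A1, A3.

Σm(0, 1, 4, 5, 10, 11, 14, 15) = (NOT A2 AND NOT A4 AND NOT A1 AND NOT A3) OR (NOT A2 AND NOT A4 AND NOT A1 AND A3) OR (NOT A2 AND A4 AND NOT A1 AND NOT A3) OR (NOT A2 AND A4 AND NOT A1 AND A3) OR (A2 AND NOT A4 AND A1 AND NOT A3) OR (A2 AND NOT A4 AND A1 AND A3) OR (A2 AND A4 AND A1 AND NOT A3) OR (A2 AND A4 AND A1 AND A3)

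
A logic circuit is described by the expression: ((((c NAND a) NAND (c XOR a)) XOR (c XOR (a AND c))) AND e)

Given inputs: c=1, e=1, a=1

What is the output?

Substituting: ((((1 NAND 1) NAND (1 XOR 1)) XOR (1 XOR (1 AND 1))) AND 1)
= 1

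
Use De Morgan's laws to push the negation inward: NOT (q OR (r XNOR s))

NOT q AND NOT (r XNOR s)
De Morgan's: NOT(OR of terms) = AND of negations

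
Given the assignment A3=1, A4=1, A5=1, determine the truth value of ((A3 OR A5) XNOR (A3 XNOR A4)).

Substituting: ((1 OR 1) XNOR (1 XNOR 1))
= 1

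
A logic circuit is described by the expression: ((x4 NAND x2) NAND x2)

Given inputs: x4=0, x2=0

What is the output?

Substituting: ((0 NAND 0) NAND 0)
= 1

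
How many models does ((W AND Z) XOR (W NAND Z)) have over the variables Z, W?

Satisfying assignments: (0,0), (0,1), (1,0), (1,1)
Count: 4 out of 4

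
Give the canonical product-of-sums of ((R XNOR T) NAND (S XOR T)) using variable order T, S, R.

ΠM(2, 5) = (T OR NOT S OR R) AND (NOT T OR S OR NOT R)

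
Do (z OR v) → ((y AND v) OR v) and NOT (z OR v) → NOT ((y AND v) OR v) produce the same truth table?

No, Inverse is not equivalent to original (counterexample: v=0, y=0, z=1)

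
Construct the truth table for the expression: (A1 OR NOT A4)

A4 | A1 | Output
----------------
0 | 0 | 1
0 | 1 | 1
1 | 0 | 0
1 | 1 | 1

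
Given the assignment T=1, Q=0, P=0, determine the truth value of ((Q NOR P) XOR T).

Substituting: ((0 NOR 0) XOR 1)
= 0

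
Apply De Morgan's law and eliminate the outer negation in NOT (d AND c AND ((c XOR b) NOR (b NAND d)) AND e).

NOT d OR NOT c OR NOT ((c XOR b) NOR (b NAND d)) OR NOT e
De Morgan's: NOT(AND of terms) = OR of negations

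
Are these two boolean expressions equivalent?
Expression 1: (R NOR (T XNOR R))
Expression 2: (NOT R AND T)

Yes, they are equivalent — the two output columns agree on all 4 assignments:
R | T | Expression 1 | Expression 2
-----------------------------------
0 | 0 | 0 | 0
0 | 1 | 1 | 1
1 | 0 | 0 | 0
1 | 1 | 0 | 0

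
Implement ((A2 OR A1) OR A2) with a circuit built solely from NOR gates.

((((A2 NOR A1) NOR (A2 NOR A1)) NOR A2) NOR (((A2 NOR A1) NOR (A2 NOR A1)) NOR A2))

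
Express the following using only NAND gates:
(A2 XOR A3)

((A2 NAND (A2 NAND A3)) NAND (A3 NAND (A2 NAND A3)))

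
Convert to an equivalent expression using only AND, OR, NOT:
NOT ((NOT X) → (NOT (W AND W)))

(NOT X) AND (W AND W)
(Negated implication: NOT(A → B) = A AND NOT B)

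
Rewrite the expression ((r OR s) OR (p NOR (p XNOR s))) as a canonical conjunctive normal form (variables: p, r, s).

(p OR r OR s) AND (NOT p OR r OR s)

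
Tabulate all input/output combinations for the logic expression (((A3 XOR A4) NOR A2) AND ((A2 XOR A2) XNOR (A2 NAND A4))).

A4 | A2 | A3 | Output
---------------------
0 | 0 | 0 | 0
0 | 0 | 1 | 0
0 | 1 | 0 | 0
0 | 1 | 1 | 0
1 | 0 | 0 | 0
1 | 0 | 1 | 0
1 | 1 | 0 | 0
1 | 1 | 1 | 0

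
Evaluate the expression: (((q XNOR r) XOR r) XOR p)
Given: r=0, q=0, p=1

Substituting: (((0 XNOR 0) XOR 0) XOR 1)
= 0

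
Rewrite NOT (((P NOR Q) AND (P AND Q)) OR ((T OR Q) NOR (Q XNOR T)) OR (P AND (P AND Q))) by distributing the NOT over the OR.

NOT ((P NOR Q) AND (P AND Q)) AND NOT ((T OR Q) NOR (Q XNOR T)) AND NOT (P AND (P AND Q))
De Morgan's: NOT(OR of terms) = AND of negations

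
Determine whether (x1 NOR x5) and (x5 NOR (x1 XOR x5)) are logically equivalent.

Yes, they are equivalent — the two output columns agree on all 4 assignments:
x5 | x1 | Expression 1 | Expression 2
-------------------------------------
0 | 0 | 1 | 1
0 | 1 | 0 | 0
1 | 0 | 0 | 0
1 | 1 | 0 | 0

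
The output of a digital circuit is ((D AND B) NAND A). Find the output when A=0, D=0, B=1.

Substituting: ((0 AND 1) NAND 0)
= 1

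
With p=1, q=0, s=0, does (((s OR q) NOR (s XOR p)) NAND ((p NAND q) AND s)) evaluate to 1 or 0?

Substituting: (((0 OR 0) NOR (0 XOR 1)) NAND ((1 NAND 0) AND 0))
= 1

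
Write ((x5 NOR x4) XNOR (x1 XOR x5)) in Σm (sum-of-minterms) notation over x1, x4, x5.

Σm(2, 4, 5, 7) = (NOT x1 AND x4 AND NOT x5) OR (x1 AND NOT x4 AND NOT x5) OR (x1 AND NOT x4 AND x5) OR (x1 AND x4 AND x5)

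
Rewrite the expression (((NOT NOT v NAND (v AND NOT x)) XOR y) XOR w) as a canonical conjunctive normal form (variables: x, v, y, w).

(x OR v OR y OR NOT w) AND (x OR v OR NOT y OR w) AND (x OR NOT v OR y OR w) AND (x OR NOT v OR NOT y OR NOT w) AND (NOT x OR v OR y OR NOT w) AND (NOT x OR v OR NOT y OR w) AND (NOT x OR NOT v OR y OR NOT w) AND (NOT x OR NOT v OR NOT y OR w)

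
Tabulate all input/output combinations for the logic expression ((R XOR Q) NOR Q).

R | Q | Output
--------------
0 | 0 | 1
0 | 1 | 0
1 | 0 | 0
1 | 1 | 0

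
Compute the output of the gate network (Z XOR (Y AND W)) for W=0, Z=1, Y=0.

Substituting: (1 XOR (0 AND 0))
= 1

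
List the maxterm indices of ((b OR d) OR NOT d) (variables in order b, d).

ΠM() = TRUE (no maxterms)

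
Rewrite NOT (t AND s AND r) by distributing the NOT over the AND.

NOT t OR NOT s OR NOT r
De Morgan's: NOT(AND of terms) = OR of negations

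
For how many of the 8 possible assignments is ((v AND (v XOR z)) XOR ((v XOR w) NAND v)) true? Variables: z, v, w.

Satisfying assignments: (0,0,0), (0,0,1), (0,1,0), (1,0,0), (1,0,1), (1,1,1)
Count: 6 out of 8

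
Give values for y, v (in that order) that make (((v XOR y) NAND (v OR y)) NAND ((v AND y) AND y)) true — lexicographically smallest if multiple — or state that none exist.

y=0, v=0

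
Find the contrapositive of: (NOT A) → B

Contrapositive: NOT B → A
Note: A statement and its contrapositive are logically equivalent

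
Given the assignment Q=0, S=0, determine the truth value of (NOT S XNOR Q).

Substituting: (NOT 0 XNOR 0)
= 0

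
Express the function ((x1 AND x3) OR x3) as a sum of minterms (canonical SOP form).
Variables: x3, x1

Σm(2, 3) = (x3 AND NOT x1) OR (x3 AND x1)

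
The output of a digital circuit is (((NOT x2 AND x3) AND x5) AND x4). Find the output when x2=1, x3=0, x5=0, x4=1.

Substituting: (((NOT 1 AND 0) AND 0) AND 1)
= 0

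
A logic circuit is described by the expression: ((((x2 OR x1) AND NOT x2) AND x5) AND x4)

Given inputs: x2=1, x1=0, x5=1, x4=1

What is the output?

Substituting: ((((1 OR 0) AND NOT 1) AND 1) AND 1)
= 0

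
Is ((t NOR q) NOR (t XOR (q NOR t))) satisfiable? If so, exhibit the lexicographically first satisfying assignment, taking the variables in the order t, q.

t=0, q=1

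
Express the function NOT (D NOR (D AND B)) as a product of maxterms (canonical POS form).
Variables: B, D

ΠM(0, 2) = (B OR D) AND (NOT B OR D)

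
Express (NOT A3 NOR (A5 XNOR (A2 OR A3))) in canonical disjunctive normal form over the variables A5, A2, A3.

(NOT A5 AND NOT A2 AND A3) OR (NOT A5 AND A2 AND A3)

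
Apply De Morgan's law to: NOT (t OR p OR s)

NOT t AND NOT p AND NOT s
De Morgan's: NOT(OR of terms) = AND of negations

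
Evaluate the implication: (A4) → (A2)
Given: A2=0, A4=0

Antecedent (A4) = 0; consequent (A2) = 0.
0 → 0 = 1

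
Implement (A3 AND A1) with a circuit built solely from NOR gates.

((A3 NOR A3) NOR (A1 NOR A1))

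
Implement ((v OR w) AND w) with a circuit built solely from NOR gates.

((((v NOR w) NOR (v NOR w)) NOR ((v NOR w) NOR (v NOR w))) NOR (w NOR w))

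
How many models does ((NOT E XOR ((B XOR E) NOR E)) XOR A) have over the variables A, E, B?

Satisfying assignments: (0,0,1), (1,0,0), (1,1,0), (1,1,1)
Count: 4 out of 8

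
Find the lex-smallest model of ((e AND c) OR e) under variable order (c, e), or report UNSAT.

c=0, e=1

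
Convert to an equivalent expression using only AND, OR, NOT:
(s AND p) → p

NOT (s AND p) OR p
(Implication elimination: A → B = NOT A OR B)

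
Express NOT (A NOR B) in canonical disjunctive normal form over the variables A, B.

(NOT A AND B) OR (A AND NOT B) OR (A AND B)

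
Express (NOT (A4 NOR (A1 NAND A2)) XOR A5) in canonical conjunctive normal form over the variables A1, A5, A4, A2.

(A1 OR NOT A5 OR A4 OR A2) AND (A1 OR NOT A5 OR A4 OR NOT A2) AND (A1 OR NOT A5 OR NOT A4 OR A2) AND (A1 OR NOT A5 OR NOT A4 OR NOT A2) AND (NOT A1 OR A5 OR A4 OR NOT A2) AND (NOT A1 OR NOT A5 OR A4 OR A2) AND (NOT A1 OR NOT A5 OR NOT A4 OR A2) AND (NOT A1 OR NOT A5 OR NOT A4 OR NOT A2)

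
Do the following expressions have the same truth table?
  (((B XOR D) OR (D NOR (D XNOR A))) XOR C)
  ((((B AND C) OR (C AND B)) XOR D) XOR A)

No. Counterexample: with C=0, D=0, A=0, B=1, Expression 1 = 1 but Expression 2 = 0.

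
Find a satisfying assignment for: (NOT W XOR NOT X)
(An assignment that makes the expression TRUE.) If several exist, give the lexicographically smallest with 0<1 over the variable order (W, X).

W=0, X=1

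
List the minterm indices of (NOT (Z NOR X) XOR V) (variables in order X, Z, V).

Σm(1, 2, 4, 6) = (NOT X AND NOT Z AND V) OR (NOT X AND Z AND NOT V) OR (X AND NOT Z AND NOT V) OR (X AND Z AND NOT V)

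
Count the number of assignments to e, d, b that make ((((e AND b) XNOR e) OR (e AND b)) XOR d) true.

Satisfying assignments: (0,0,0), (0,0,1), (1,0,1), (1,1,0)
Count: 4 out of 8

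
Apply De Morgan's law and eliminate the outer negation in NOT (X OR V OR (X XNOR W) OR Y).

NOT X AND NOT V AND NOT (X XNOR W) AND NOT Y
De Morgan's: NOT(OR of terms) = AND of negations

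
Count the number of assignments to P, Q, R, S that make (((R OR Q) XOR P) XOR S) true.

Satisfying assignments: (0,0,0,1), (0,0,1,0), (0,1,0,0), (0,1,1,0), (1,0,0,0), (1,0,1,1), (1,1,0,1), (1,1,1,1)
Count: 8 out of 16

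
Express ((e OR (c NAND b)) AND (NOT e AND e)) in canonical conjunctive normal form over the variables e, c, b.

(e OR c OR b) AND (e OR c OR NOT b) AND (e OR NOT c OR b) AND (e OR NOT c OR NOT b) AND (NOT e OR c OR b) AND (NOT e OR c OR NOT b) AND (NOT e OR NOT c OR b) AND (NOT e OR NOT c OR NOT b)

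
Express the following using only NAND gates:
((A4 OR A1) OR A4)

((((A4 NAND A4) NAND (A1 NAND A1)) NAND ((A4 NAND A4) NAND (A1 NAND A1))) NAND (A4 NAND A4))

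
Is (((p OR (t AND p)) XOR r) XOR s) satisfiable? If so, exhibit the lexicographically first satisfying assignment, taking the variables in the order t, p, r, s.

t=0, p=0, r=0, s=1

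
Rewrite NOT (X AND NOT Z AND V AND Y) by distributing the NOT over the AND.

NOT X OR Z OR NOT V OR NOT Y
De Morgan's: NOT(AND of terms) = OR of negations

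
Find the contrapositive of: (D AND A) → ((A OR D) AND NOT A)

Contrapositive: NOT ((A OR D) AND NOT A) → NOT (D AND A)
Note: A statement and its contrapositive are logically equivalent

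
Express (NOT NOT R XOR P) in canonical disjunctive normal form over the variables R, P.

(NOT R AND P) OR (R AND NOT P)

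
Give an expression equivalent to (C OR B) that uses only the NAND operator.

((C NAND C) NAND (B NAND B))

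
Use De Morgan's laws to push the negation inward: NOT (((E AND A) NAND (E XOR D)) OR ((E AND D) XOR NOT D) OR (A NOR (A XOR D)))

NOT ((E AND A) NAND (E XOR D)) AND NOT ((E AND D) XOR NOT D) AND NOT (A NOR (A XOR D))
De Morgan's: NOT(OR of terms) = AND of negations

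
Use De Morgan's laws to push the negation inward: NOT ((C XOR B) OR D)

NOT (C XOR B) AND NOT D
De Morgan's: NOT(OR of terms) = AND of negations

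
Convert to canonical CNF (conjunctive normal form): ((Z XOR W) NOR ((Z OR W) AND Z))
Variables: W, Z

(W OR NOT Z) AND (NOT W OR Z) AND (NOT W OR NOT Z)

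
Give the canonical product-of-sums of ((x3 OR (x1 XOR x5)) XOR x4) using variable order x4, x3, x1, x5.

ΠM(0, 3, 9, 10, 12, 13, 14, 15) = (x4 OR x3 OR x1 OR x5) AND (x4 OR x3 OR NOT x1 OR NOT x5) AND (NOT x4 OR x3 OR x1 OR NOT x5) AND (NOT x4 OR x3 OR NOT x1 OR x5) AND (NOT x4 OR NOT x3 OR x1 OR x5) AND (NOT x4 OR NOT x3 OR x1 OR NOT x5) AND (NOT x4 OR NOT x3 OR NOT x1 OR x5) AND (NOT x4 OR NOT x3 OR NOT x1 OR NOT x5)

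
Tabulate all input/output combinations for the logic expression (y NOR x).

y | x | Output
--------------
0 | 0 | 1
0 | 1 | 0
1 | 0 | 0
1 | 1 | 0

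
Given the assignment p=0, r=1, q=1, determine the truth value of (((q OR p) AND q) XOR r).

Substituting: (((1 OR 0) AND 1) XOR 1)
= 0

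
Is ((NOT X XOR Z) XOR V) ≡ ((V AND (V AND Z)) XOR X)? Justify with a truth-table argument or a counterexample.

No. Counterexample: with X=0, Z=0, V=0, Expression 1 = 1 but Expression 2 = 0.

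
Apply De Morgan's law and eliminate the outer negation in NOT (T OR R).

NOT T AND NOT R
De Morgan's: NOT(OR of terms) = AND of negations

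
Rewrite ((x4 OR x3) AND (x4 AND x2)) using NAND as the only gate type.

((((x4 NAND x4) NAND (x3 NAND x3)) NAND ((x4 NAND x2) NAND (x4 NAND x2))) NAND (((x4 NAND x4) NAND (x3 NAND x3)) NAND ((x4 NAND x2) NAND (x4 NAND x2))))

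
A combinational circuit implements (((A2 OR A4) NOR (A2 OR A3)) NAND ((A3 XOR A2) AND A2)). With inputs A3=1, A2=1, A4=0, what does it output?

Substituting: (((1 OR 0) NOR (1 OR 1)) NAND ((1 XOR 1) AND 1))
= 1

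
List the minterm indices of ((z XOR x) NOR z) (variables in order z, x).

Σm(0) = (NOT z AND NOT x)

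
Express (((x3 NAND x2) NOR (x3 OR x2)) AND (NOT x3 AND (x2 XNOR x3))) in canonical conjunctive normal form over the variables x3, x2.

(x3 OR x2) AND (x3 OR NOT x2) AND (NOT x3 OR x2) AND (NOT x3 OR NOT x2)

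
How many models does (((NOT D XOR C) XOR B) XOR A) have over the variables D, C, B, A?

Satisfying assignments: (0,0,0,0), (0,0,1,1), (0,1,0,1), (0,1,1,0), (1,0,0,1), (1,0,1,0), (1,1,0,0), (1,1,1,1)
Count: 8 out of 16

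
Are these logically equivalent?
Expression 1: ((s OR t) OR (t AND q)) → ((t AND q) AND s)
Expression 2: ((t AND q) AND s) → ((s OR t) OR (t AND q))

No, Converse is not equivalent to original (counterexample: t=0, q=0, s=1)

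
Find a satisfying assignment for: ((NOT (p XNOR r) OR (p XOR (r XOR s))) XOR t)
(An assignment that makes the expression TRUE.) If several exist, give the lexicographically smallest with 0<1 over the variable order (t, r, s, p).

t=0, r=0, s=0, p=1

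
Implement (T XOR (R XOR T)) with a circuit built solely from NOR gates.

((((T NOR ((((R NOR T) NOR (R NOR T)) NOR ((R NOR T) NOR (R NOR T))) NOR ((((R NOR R) NOR (T NOR T)) NOR ((R NOR R) NOR (T NOR T))) NOR (((R NOR R) NOR (T NOR T)) NOR ((R NOR R) NOR (T NOR T)))))) NOR (T NOR ((((R NOR T) NOR (R NOR T)) NOR ((R NOR T) NOR (R NOR T))) NOR ((((R NOR R) NOR (T NOR T)) NOR ((R NOR R) NOR (T NOR T))) NOR (((R NOR R) NOR (T NOR T)) NOR ((R NOR R) NOR (T NOR T))))))) NOR ((T NOR ((((R NOR T) NOR (R NOR T)) NOR ((R NOR T) NOR (R NOR T))) NOR ((((R NOR R) NOR (T NOR T)) NOR ((R NOR R) NOR (T NOR T))) NOR (((R NOR R) NOR (T NOR T)) NOR ((R NOR R) NOR (T NOR T)))))) NOR (T NOR ((((R NOR T) NOR (R NOR T)) NOR ((R NOR T) NOR (R NOR T))) NOR ((((R NOR R) NOR (T NOR T)) NOR ((R NOR R) NOR (T NOR T))) NOR (((R NOR R) NOR (T NOR T)) NOR ((R NOR R) NOR (T NOR T)))))))) NOR ((((T NOR T) NOR (((((R NOR T) NOR (R NOR T)) NOR ((R NOR T) NOR (R NOR T))) NOR ((((R NOR R) NOR (T NOR T)) NOR ((R NOR R) NOR (T NOR T))) NOR (((R NOR R) NOR (T NOR T)) NOR ((R NOR R) NOR (T NOR T))))) NOR ((((R NOR T) NOR (R NOR T)) NOR ((R NOR T) NOR (R NOR T))) NOR ((((R NOR R) NOR (T NOR T)) NOR ((R NOR R) NOR (T NOR T))) NOR (((R NOR R) NOR (T NOR T)) NOR ((R NOR R) NOR (T NOR T))))))) NOR ((T NOR T) NOR (((((R NOR T) NOR (R NOR T)) NOR ((R NOR T) NOR (R NOR T))) NOR ((((R NOR R) NOR (T NOR T)) NOR ((R NOR R) NOR (T NOR T))) NOR (((R NOR R) NOR (T NOR T)) NOR ((R NOR R) NOR (T NOR T))))) NOR ((((R NOR T) NOR (R NOR T)) NOR ((R NOR T) NOR (R NOR T))) NOR ((((R NOR R) NOR (T NOR T)) NOR ((R NOR R) NOR (T NOR T))) NOR (((R NOR R) NOR (T NOR T)) NOR ((R NOR R) NOR (T NOR T)))))))) NOR (((T NOR T) NOR (((((R NOR T) NOR (R NOR T)) NOR ((R NOR T) NOR (R NOR T))) NOR ((((R NOR R) NOR (T NOR T)) NOR ((R NOR R) NOR (T NOR T))) NOR (((R NOR R) NOR (T NOR T)) NOR ((R NOR R) NOR (T NOR T))))) NOR ((((R NOR T) NOR (R NOR T)) NOR ((R NOR T) NOR (R NOR T))) NOR ((((R NOR R) NOR (T NOR T)) NOR ((R NOR R) NOR (T NOR T))) NOR (((R NOR R) NOR (T NOR T)) NOR ((R NOR R) NOR (T NOR T))))))) NOR ((T NOR T) NOR (((((R NOR T) NOR (R NOR T)) NOR ((R NOR T) NOR (R NOR T))) NOR ((((R NOR R) NOR (T NOR T)) NOR ((R NOR R) NOR (T NOR T))) NOR (((R NOR R) NOR (T NOR T)) NOR ((R NOR R) NOR (T NOR T))))) NOR ((((R NOR T) NOR (R NOR T)) NOR ((R NOR T) NOR (R NOR T))) NOR ((((R NOR R) NOR (T NOR T)) NOR ((R NOR R) NOR (T NOR T))) NOR (((R NOR R) NOR (T NOR T)) NOR ((R NOR R) NOR (T NOR T))))))))))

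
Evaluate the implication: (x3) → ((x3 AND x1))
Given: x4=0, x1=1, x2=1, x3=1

Antecedent (x3) = 1; consequent ((x3 AND x1)) = 1.
1 → 1 = 1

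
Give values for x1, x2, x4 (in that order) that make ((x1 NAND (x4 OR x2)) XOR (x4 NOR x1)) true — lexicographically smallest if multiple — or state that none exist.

x1=0, x2=0, x4=1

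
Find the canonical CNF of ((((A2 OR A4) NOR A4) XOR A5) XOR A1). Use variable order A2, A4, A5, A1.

(A2 OR A4 OR A5 OR NOT A1) AND (A2 OR A4 OR NOT A5 OR A1) AND (A2 OR NOT A4 OR A5 OR A1) AND (A2 OR NOT A4 OR NOT A5 OR NOT A1) AND (NOT A2 OR A4 OR A5 OR A1) AND (NOT A2 OR A4 OR NOT A5 OR NOT A1) AND (NOT A2 OR NOT A4 OR A5 OR A1) AND (NOT A2 OR NOT A4 OR NOT A5 OR NOT A1)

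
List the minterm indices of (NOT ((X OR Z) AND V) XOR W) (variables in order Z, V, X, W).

Σm(0, 2, 4, 7, 8, 10, 13, 15) = (NOT Z AND NOT V AND NOT X AND NOT W) OR (NOT Z AND NOT V AND X AND NOT W) OR (NOT Z AND V AND NOT X AND NOT W) OR (NOT Z AND V AND X AND W) OR (Z AND NOT V AND NOT X AND NOT W) OR (Z AND NOT V AND X AND NOT W) OR (Z AND V AND NOT X AND W) OR (Z AND V AND X AND W)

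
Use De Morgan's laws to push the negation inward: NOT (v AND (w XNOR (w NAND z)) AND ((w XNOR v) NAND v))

NOT v OR NOT (w XNOR (w NAND z)) OR NOT ((w XNOR v) NAND v)
De Morgan's: NOT(AND of terms) = OR of negations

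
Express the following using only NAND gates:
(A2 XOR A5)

((A2 NAND (A2 NAND A5)) NAND (A5 NAND (A2 NAND A5)))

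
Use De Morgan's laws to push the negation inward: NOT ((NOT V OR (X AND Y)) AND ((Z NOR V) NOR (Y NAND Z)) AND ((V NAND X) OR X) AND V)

NOT (NOT V OR (X AND Y)) OR NOT ((Z NOR V) NOR (Y NAND Z)) OR NOT ((V NAND X) OR X) OR NOT V
De Morgan's: NOT(AND of terms) = OR of negations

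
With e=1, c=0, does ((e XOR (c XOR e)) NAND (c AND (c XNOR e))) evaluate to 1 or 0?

Substituting: ((1 XOR (0 XOR 1)) NAND (0 AND (0 XNOR 1)))
= 1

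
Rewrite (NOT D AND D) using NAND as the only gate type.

(((D NAND D) NAND D) NAND ((D NAND D) NAND D))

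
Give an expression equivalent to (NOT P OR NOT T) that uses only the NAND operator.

(((P NAND P) NAND (P NAND P)) NAND ((T NAND T) NAND (T NAND T)))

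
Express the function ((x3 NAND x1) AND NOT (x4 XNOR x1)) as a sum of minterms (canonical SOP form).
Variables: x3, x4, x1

Σm(1, 2, 6) = (NOT x3 AND NOT x4 AND x1) OR (NOT x3 AND x4 AND NOT x1) OR (x3 AND x4 AND NOT x1)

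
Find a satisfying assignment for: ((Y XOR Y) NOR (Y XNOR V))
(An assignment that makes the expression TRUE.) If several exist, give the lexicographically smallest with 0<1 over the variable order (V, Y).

V=0, Y=1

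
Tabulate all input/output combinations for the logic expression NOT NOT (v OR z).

v | z | Output
--------------
0 | 0 | 0
0 | 1 | 1
1 | 0 | 1
1 | 1 | 1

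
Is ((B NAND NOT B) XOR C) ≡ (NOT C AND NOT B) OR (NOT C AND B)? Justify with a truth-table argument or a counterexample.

Yes, they are equivalent — the two output columns agree on all 4 assignments:
C | B | Expression 1 | Expression 2
-----------------------------------
0 | 0 | 1 | 1
0 | 1 | 1 | 1
1 | 0 | 0 | 0
1 | 1 | 0 | 0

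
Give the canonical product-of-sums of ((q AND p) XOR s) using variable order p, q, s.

ΠM(0, 2, 4, 7) = (p OR q OR s) AND (p OR NOT q OR s) AND (NOT p OR q OR s) AND (NOT p OR NOT q OR NOT s)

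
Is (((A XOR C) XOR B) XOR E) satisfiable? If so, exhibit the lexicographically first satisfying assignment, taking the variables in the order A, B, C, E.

A=0, B=0, C=0, E=1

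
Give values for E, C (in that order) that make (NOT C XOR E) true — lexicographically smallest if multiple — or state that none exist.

E=0, C=0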